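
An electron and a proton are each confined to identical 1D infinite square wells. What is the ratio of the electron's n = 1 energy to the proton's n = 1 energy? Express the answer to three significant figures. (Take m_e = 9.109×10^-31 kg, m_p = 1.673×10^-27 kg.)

1.84×10^3

E_n ∝ 1/m at fixed n and L, so the ratio is m_p/m_e = 1.673×10^-27/9.109×10^-31 = 1.84×10^3.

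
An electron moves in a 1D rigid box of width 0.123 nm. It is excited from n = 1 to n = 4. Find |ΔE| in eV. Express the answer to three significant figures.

|ΔE| = 373 eV

E_1 = h²/(8m_eL²) = 3.982×10^-18 J.
|ΔE| = |1² − 4²|·E_1 = 15·3.982×10^-18 J = 5.973×10^-17 J = 373 eV.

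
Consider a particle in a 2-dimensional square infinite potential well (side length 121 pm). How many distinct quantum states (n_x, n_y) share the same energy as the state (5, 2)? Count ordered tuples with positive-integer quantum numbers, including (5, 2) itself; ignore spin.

degeneracy = 2

The level has n_x² + n_y² = 29. The ordered positive-integer solutions are (2, 5), (5, 2).
That gives 2 states.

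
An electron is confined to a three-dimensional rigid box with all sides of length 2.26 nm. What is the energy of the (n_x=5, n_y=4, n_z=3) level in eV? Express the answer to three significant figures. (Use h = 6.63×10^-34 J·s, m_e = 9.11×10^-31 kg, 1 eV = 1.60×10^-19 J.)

For a 3D rectangular well E = (h²/8m_e)·Σ n_i²/L_i² = (6.63×10^-34)²/(8·9.11×10^-31) · [5²/(2.26 nm)² + 4²/(2.26 nm)² + 3²/(2.26 nm)²].
Evaluating gives E = 5.904×10^-19 J = 3.69 eV.

E = 3.69 eV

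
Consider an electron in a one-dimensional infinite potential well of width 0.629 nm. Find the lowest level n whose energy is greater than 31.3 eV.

n = 6

E_1 = h²/(8m_eL²) = 1.523×10^-19 J = 0.9507 eV.
Need n² > 31.3/0.9507 = 32.92, i.e. n > 5.738.
The smallest integer satisfying this is n = 6.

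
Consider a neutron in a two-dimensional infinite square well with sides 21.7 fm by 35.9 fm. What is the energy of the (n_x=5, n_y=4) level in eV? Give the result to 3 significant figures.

For a 2D rectangular well E = (h²/8m_n)·Σ n_i²/L_i² = (6.626×10^-34)²/(8·1.675×10^-27) · [5²/(21.7 fm)² + 4²/(35.9 fm)²].
Evaluating gives E = 2.146×10^-12 J = 1.34×10^7 eV.

E = 1.34×10^7 eV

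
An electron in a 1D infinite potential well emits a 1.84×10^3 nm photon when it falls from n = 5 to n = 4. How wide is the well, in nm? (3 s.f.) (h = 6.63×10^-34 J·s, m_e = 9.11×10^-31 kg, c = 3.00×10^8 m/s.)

L = 2.24 nm

The photon carries ΔE = hc/λ = 6.63×10^-34·3.00×10^8/1.84×10^-6 m = 1.081×10^-19 J.
Since ΔE = (5² − 4²)E_1, E_1 = 1.201×10^-20 J, and L = h/√(8m_eE_1) = 2.24×10^-9 m = 2.24 nm.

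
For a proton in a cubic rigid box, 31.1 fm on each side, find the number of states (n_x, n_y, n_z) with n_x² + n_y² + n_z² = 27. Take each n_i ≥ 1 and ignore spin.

The level has n_x² + n_y² + n_z² = 27. The ordered positive-integer solutions are (1, 1, 5), (1, 5, 1), (3, 3, 3), (5, 1, 1).
That gives 4 states.

degeneracy = 4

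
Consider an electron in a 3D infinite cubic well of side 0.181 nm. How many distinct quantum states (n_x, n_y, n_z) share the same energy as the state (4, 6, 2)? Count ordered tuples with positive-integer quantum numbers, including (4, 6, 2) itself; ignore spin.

The level has n_x² + n_y² + n_z² = 56. The ordered positive-integer solutions are (2, 4, 6), (2, 6, 4), (4, 2, 6), (4, 6, 2), (6, 2, 4), (6, 4, 2).
That gives 6 states.

degeneracy = 6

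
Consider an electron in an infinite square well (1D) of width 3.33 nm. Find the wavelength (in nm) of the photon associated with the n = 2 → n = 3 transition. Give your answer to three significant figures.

λ = 7.31×10^3 nm

E_1 = h²/(8m_eL²) = 5.433×10^-21 J, so ΔE = (3² − 2²)E_1 = 2.717×10^-20 J.
λ = hc/ΔE = (6.626×10^-34·2.998×10^8)/2.717×10^-20 = 7.31×10^-6 m = 7.31×10^3 nm.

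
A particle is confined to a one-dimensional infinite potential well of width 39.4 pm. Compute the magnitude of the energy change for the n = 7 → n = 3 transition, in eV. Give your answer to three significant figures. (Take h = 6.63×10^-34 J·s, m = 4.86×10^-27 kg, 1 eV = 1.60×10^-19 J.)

E_1 = h²/(8mL²) = 7.283×10^-21 J.
|ΔE| = |7² − 3²|·E_1 = 40·7.283×10^-21 J = 2.913×10^-19 J = 1.82 eV.

|ΔE| = 1.82 eV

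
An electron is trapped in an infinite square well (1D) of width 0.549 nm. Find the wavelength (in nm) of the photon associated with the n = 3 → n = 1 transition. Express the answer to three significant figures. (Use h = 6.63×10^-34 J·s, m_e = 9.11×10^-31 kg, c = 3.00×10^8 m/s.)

E_1 = h²/(8m_eL²) = 2.001×10^-19 J, so ΔE = (3² − 1²)E_1 = 1.601×10^-18 J.
λ = hc/ΔE = (6.63×10^-34·3.00×10^8)/1.601×10^-18 = 1.24×10^-7 m = 124 nm.

λ = 124 nm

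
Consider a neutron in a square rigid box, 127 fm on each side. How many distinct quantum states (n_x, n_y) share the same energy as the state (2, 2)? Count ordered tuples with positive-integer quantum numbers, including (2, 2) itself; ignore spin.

degeneracy = 1

The level has n_x² + n_y² = 8. The ordered positive-integer solutions are (2, 2).
That gives 1 state.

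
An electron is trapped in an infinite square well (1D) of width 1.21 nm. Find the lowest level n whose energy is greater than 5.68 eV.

E_1 = h²/(8m_eL²) = 4.115×10^-20 J = 0.2569 eV.
Need n² > 5.68/0.2569 = 22.11, i.e. n > 4.702.
The smallest integer satisfying this is n = 5.

n = 5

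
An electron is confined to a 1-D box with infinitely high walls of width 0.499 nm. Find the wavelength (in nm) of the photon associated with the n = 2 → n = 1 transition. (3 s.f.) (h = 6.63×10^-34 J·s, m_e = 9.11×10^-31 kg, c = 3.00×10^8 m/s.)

λ = 274 nm

E_1 = h²/(8m_eL²) = 2.422×10^-19 J, so ΔE = (2² − 1²)E_1 = 7.266×10^-19 J.
λ = hc/ΔE = (6.63×10^-34·3.00×10^8)/7.266×10^-19 = 2.74×10^-7 m = 274 nm.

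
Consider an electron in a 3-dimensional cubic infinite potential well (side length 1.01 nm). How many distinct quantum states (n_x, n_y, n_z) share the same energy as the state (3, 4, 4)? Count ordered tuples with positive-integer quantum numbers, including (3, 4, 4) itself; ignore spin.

degeneracy = 9

The level has n_x² + n_y² + n_z² = 41. The ordered positive-integer solutions are (1, 2, 6), (1, 6, 2), (2, 1, 6), (2, 6, 1), (3, 4, 4), (4, 3, 4), (4, 4, 3), (6, 1, 2), (6, 2, 1).
That gives 9 states.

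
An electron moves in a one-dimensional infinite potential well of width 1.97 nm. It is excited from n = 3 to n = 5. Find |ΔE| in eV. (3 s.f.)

E_1 = h²/(8m_eL²) = 1.552×10^-20 J.
|ΔE| = |3² − 5²|·E_1 = 16·1.552×10^-20 J = 2.483×10^-19 J = 1.55 eV.

|ΔE| = 1.55 eV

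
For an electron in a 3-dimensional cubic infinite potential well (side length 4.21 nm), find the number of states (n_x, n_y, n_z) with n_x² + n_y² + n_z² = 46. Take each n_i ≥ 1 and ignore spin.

The level has n_x² + n_y² + n_z² = 46. The ordered positive-integer solutions are (1, 3, 6), (1, 6, 3), (3, 1, 6), (3, 6, 1), (6, 1, 3), (6, 3, 1).
That gives 6 states.

degeneracy = 6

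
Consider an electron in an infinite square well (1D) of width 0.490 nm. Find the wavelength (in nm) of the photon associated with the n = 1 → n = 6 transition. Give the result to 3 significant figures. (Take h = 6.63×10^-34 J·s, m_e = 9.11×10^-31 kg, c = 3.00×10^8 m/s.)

E_1 = h²/(8m_eL²) = 2.512×10^-19 J, so ΔE = (6² − 1²)E_1 = 8.792×10^-18 J.
λ = hc/ΔE = (6.63×10^-34·3.00×10^8)/8.792×10^-18 = 2.26×10^-8 m = 22.6 nm.

λ = 22.6 nm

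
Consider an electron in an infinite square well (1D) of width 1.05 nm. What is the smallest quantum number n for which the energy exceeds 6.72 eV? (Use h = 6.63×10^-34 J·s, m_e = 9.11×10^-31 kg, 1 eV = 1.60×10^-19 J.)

E_1 = h²/(8m_eL²) = 5.471×10^-20 J = 0.3419 eV.
Need n² > 6.72/0.3419 = 19.65, i.e. n > 4.433.
The smallest integer satisfying this is n = 5.

n = 5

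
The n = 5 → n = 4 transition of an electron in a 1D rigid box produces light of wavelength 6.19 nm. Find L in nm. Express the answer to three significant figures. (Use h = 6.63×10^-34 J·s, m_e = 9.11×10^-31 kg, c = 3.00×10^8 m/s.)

L = 0.130 nm

The photon carries ΔE = hc/λ = 6.63×10^-34·3.00×10^8/6.19×10^-9 m = 3.213×10^-17 J.
Since ΔE = (5² − 4²)E_1, E_1 = 3.570×10^-18 J, and L = h/√(8m_eE_1) = 1.30×10^-10 m = 0.130 nm.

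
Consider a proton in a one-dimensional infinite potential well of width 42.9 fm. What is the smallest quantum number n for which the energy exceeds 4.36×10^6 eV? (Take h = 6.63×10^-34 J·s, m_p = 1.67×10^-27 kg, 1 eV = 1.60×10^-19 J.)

n = 7

E_1 = h²/(8m_pL²) = 1.788×10^-14 J = 1.118×10^5 eV.
Need n² > 4.36×10^6/1.118×10^5 = 39.00, i.e. n > 6.245.
The smallest integer satisfying this is n = 7.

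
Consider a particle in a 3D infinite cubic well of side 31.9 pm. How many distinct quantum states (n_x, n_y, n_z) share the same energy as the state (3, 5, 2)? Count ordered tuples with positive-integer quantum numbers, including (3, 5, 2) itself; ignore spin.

degeneracy = 9

The level has n_x² + n_y² + n_z² = 38. The ordered positive-integer solutions are (1, 1, 6), (1, 6, 1), (2, 3, 5), (2, 5, 3), (3, 2, 5), (3, 5, 2), (5, 2, 3), (5, 3, 2), (6, 1, 1).
That gives 9 states.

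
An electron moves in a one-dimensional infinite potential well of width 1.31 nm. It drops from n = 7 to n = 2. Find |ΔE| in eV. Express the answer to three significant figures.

E_1 = h²/(8m_eL²) = 3.511×10^-20 J.
|ΔE| = |7² − 2²|·E_1 = 45·3.511×10^-20 J = 1.580×10^-18 J = 9.86 eV.

|ΔE| = 9.86 eV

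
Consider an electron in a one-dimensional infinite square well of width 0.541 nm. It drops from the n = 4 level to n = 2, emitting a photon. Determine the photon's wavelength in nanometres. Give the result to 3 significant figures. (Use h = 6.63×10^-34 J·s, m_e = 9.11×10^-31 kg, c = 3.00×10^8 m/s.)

λ = 80.4 nm

E_1 = h²/(8m_eL²) = 2.061×10^-19 J, so ΔE = (4² − 2²)E_1 = 2.473×10^-18 J.
λ = hc/ΔE = (6.63×10^-34·3.00×10^8)/2.473×10^-18 = 8.04×10^-8 m = 80.4 nm.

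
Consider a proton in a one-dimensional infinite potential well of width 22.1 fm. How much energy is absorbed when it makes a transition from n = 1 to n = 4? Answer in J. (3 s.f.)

E_1 = h²/(8m_pL²) = 6.716×10^-14 J.
|ΔE| = |1² − 4²|·E_1 = 15·6.716×10^-14 J = 1.01×10^-12 J.

|ΔE| = 1.01×10^-12 J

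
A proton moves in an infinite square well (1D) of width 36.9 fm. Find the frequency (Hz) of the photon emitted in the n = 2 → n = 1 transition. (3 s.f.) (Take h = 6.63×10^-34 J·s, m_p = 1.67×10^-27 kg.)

f = 1.09×10^20 Hz

E_1 = h²/(8m_pL²) = 2.416×10^-14 J and ΔE = (2² − 1²)E_1 = 7.248×10^-14 J.
f = ΔE/h = 7.248×10^-14/6.63×10^-34 = 1.09×10^20 Hz.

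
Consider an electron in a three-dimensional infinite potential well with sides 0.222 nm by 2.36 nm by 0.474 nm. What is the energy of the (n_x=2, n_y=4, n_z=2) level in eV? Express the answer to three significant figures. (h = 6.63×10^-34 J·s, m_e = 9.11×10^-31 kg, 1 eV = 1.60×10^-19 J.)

E = 38.4 eV

For a 3D rectangular well E = (h²/8m_e)·Σ n_i²/L_i² = (6.63×10^-34)²/(8·9.11×10^-31) · [2²/(0.222 nm)² + 4²/(2.36 nm)² + 2²/(0.474 nm)²].
Evaluating gives E = 6.142×10^-18 J = 38.4 eV.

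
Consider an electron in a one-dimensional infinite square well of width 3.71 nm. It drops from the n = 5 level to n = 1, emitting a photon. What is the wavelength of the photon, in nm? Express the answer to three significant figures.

E_1 = h²/(8m_eL²) = 4.377×10^-21 J, so ΔE = (5² − 1²)E_1 = 1.050×10^-19 J.
λ = hc/ΔE = (6.626×10^-34·2.998×10^8)/1.050×10^-19 = 1.89×10^-6 m = 1.89×10^3 nm.

λ = 1.89×10^3 nm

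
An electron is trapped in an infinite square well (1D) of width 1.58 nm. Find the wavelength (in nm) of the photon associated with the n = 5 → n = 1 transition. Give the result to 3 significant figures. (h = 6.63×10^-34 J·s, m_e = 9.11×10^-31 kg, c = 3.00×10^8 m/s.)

λ = 343 nm

E_1 = h²/(8m_eL²) = 2.416×10^-20 J, so ΔE = (5² − 1²)E_1 = 5.798×10^-19 J.
λ = hc/ΔE = (6.63×10^-34·3.00×10^8)/5.798×10^-19 = 3.43×10^-7 m = 343 nm.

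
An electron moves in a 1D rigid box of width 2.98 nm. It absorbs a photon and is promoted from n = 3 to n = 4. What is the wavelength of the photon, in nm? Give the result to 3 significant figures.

λ = 4.18×10^3 nm

E_1 = h²/(8m_eL²) = 6.784×10^-21 J, so ΔE = (4² − 3²)E_1 = 4.749×10^-20 J.
λ = hc/ΔE = (6.626×10^-34·2.998×10^8)/4.749×10^-20 = 4.18×10^-6 m = 4.18×10^3 nm.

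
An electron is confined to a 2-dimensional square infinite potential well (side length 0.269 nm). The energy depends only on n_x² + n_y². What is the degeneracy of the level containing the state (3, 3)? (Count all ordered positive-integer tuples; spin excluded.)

degeneracy = 1

The level has n_x² + n_y² = 18. The ordered positive-integer solutions are (3, 3).
That gives 1 state.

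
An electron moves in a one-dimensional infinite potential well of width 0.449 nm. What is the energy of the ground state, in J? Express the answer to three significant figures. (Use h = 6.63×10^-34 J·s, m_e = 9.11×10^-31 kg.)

E_1 = 2.99×10^-19 J

For an infinite well E_n = n²h²/(8m_eL²), so E_1 = h²/(8m_eL²) = (6.63×10^-34)²/(8·9.11×10^-31·(4.49×10^-10 m)²) = 2.992×10^-19 J.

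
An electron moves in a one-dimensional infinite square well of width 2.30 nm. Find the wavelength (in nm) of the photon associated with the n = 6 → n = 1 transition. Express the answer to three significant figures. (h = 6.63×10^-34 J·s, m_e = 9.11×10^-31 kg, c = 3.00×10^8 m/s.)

λ = 498 nm

E_1 = h²/(8m_eL²) = 1.140×10^-20 J, so ΔE = (6² − 1²)E_1 = 3.990×10^-19 J.
λ = hc/ΔE = (6.63×10^-34·3.00×10^8)/3.990×10^-19 = 4.98×10^-7 m = 498 nm.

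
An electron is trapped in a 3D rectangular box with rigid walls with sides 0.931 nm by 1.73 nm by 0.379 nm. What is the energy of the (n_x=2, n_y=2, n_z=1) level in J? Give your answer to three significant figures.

E = 7.78×10^-19 J

For a 3D rectangular well E = (h²/8m_e)·Σ n_i²/L_i² = (6.626×10^-34)²/(8·9.109×10^-31) · [2²/(0.931 nm)² + 2²/(1.73 nm)² + 1²/(0.379 nm)²].
Evaluating gives E = 7.78×10^-19 J.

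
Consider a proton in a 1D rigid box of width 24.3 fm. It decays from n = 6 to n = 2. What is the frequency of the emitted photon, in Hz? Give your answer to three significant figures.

f = 2.68×10^21 Hz

E_1 = h²/(8m_pL²) = 5.555×10^-14 J and ΔE = (6² − 2²)E_1 = 1.778×10^-12 J.
f = ΔE/h = 1.778×10^-12/6.626×10^-34 = 2.68×10^21 Hz.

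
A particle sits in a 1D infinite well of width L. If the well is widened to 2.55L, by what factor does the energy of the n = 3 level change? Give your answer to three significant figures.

0.154

E_n ∝ 1/L², so the energy scales by 1/2.55² = 0.154.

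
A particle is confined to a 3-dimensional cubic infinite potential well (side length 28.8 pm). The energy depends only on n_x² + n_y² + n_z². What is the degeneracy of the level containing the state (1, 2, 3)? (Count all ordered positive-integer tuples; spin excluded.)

The level has n_x² + n_y² + n_z² = 14. The ordered positive-integer solutions are (1, 2, 3), (1, 3, 2), (2, 1, 3), (2, 3, 1), (3, 1, 2), (3, 2, 1).
That gives 6 states.

degeneracy = 6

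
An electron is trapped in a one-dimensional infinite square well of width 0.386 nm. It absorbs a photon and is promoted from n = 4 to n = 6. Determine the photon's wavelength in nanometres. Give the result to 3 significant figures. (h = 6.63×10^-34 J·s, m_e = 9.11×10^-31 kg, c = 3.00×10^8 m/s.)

λ = 24.6 nm

E_1 = h²/(8m_eL²) = 4.048×10^-19 J, so ΔE = (6² − 4²)E_1 = 8.096×10^-18 J.
λ = hc/ΔE = (6.63×10^-34·3.00×10^8)/8.096×10^-18 = 2.46×10^-8 m = 24.6 nm.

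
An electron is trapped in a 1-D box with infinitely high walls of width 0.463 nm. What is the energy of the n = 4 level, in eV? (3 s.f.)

E_4 = 28.1 eV

For an infinite well E_n = n²h²/(8m_eL²), so E_1 = h²/(8m_eL²) = (6.626×10^-34)²/(8·9.109×10^-31·(4.63×10^-10 m)²) = 2.810×10^-19 J.
Then E_4 = 4²·E_1 = 16·2.810×10^-19 J = 4.496×10^-18 J.
Converting, E_4 = 4.496×10^-18 J / (1.602×10^-19 J/eV) = 28.1 eV.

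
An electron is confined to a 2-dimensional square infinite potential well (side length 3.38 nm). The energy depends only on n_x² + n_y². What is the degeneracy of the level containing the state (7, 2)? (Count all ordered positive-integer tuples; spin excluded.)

degeneracy = 2

The level has n_x² + n_y² = 53. The ordered positive-integer solutions are (2, 7), (7, 2).
That gives 2 states.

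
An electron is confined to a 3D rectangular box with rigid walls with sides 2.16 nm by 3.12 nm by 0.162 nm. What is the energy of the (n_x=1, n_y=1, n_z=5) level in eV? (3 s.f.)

E = 358 eV

For a 3D rectangular well E = (h²/8m_e)·Σ n_i²/L_i² = (6.626×10^-34)²/(8·9.109×10^-31) · [1²/(2.16 nm)² + 1²/(3.12 nm)² + 5²/(0.162 nm)²].
Evaluating gives E = 5.741×10^-17 J = 358 eV.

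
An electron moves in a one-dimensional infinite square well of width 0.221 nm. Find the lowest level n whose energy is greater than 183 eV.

E_1 = h²/(8m_eL²) = 1.234×10^-18 J = 7.703 eV.
Need n² > 183/7.703 = 23.76, i.e. n > 4.874.
The smallest integer satisfying this is n = 5.

n = 5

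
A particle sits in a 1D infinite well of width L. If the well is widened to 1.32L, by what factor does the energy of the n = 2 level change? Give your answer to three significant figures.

0.574

E_n ∝ 1/L², so the energy scales by 1/1.32² = 0.574.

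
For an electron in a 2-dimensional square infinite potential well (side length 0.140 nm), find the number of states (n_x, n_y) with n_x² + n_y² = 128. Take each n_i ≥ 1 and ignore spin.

The level has n_x² + n_y² = 128. The ordered positive-integer solutions are (8, 8).
That gives 1 state.

degeneracy = 1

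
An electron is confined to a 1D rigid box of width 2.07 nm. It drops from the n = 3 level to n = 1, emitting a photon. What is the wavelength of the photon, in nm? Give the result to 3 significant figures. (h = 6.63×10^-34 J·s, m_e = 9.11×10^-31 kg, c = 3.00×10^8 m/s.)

λ = 1.77×10^3 nm

E_1 = h²/(8m_eL²) = 1.408×10^-20 J, so ΔE = (3² − 1²)E_1 = 1.126×10^-19 J.
λ = hc/ΔE = (6.63×10^-34·3.00×10^8)/1.126×10^-19 = 1.77×10^-6 m = 1.77×10^3 nm.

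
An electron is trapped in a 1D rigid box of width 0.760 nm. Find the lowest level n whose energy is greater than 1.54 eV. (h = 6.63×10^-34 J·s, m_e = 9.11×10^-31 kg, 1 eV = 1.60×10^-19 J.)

n = 2

E_1 = h²/(8m_eL²) = 1.044×10^-19 J = 0.6525 eV.
Need n² > 1.54/0.6525 = 2.360, i.e. n > 1.536.
The smallest integer satisfying this is n = 2.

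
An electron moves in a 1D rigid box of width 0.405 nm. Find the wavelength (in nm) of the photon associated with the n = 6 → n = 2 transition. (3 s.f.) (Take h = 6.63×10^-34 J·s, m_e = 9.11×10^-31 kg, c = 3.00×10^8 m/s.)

λ = 16.9 nm

E_1 = h²/(8m_eL²) = 3.677×10^-19 J, so ΔE = (6² − 2²)E_1 = 1.177×10^-17 J.
λ = hc/ΔE = (6.63×10^-34·3.00×10^8)/1.177×10^-17 = 1.69×10^-8 m = 16.9 nm.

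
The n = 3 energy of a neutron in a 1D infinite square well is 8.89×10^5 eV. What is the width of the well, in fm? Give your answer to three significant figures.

From E_n = n²h²/(8m_nL²), L = n·h/√(8m_nE_n).
E_3 = 8.89×10^5 eV = 1.424×10^-13 J, so L = 3·6.626×10^-34/√(8·1.675×10^-27·1.424×10^-13) = 4.55×10^-14 m = 45.5 fm.

L = 45.5 fm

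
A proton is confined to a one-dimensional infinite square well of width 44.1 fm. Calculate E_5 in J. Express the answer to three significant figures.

For an infinite well E_n = n²h²/(8m_pL²), so E_1 = h²/(8m_pL²) = (6.626×10^-34)²/(8·1.673×10^-27·(4.41×10^-14 m)²) = 1.687×10^-14 J.
Then E_5 = 5²·E_1 = 25·1.687×10^-14 J = 4.22×10^-13 J.

E_5 = 4.22×10^-13 J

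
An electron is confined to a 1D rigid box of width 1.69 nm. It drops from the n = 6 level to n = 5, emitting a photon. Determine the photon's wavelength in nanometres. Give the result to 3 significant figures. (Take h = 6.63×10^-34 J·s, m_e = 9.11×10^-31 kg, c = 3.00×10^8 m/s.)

λ = 856 nm

E_1 = h²/(8m_eL²) = 2.112×10^-20 J, so ΔE = (6² − 5²)E_1 = 2.323×10^-19 J.
λ = hc/ΔE = (6.63×10^-34·3.00×10^8)/2.323×10^-19 = 8.56×10^-7 m = 856 nm.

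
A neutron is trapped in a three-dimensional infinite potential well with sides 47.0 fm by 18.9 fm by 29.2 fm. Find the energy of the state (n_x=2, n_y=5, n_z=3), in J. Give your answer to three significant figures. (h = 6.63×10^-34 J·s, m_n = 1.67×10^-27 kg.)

For a 3D rectangular well E = (h²/8m_n)·Σ n_i²/L_i² = (6.63×10^-34)²/(8·1.67×10^-27) · [2²/(47.0 fm)² + 5²/(18.9 fm)² + 3²/(29.2 fm)²].
Evaluating gives E = 2.71×10^-12 J.

E = 2.71×10^-12 J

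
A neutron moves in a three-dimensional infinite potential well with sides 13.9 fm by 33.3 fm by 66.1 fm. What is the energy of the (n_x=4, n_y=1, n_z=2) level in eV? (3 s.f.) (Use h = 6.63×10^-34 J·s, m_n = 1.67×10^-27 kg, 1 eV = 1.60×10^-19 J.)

For a 3D rectangular well E = (h²/8m_n)·Σ n_i²/L_i² = (6.63×10^-34)²/(8·1.67×10^-27) · [4²/(13.9 fm)² + 1²/(33.3 fm)² + 2²/(66.1 fm)²].
Evaluating gives E = 2.784×10^-12 J = 1.74×10^7 eV.

E = 1.74×10^7 eV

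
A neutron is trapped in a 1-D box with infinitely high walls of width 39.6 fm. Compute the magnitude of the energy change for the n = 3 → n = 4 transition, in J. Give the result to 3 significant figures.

|ΔE| = 1.46×10^-13 J

E_1 = h²/(8m_nL²) = 2.089×10^-14 J.
|ΔE| = |3² − 4²|·E_1 = 7·2.089×10^-14 J = 1.46×10^-13 J.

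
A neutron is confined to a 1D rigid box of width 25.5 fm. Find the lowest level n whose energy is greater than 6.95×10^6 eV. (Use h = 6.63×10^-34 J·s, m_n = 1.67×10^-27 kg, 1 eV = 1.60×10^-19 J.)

n = 5

E_1 = h²/(8m_nL²) = 5.060×10^-14 J = 3.162×10^5 eV.
Need n² > 6.95×10^6/3.162×10^5 = 21.98, i.e. n > 4.688.
The smallest integer satisfying this is n = 5.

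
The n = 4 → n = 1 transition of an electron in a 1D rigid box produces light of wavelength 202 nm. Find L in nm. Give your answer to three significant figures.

The photon carries ΔE = hc/λ = 6.626×10^-34·2.998×10^8/2.02×10^-7 m = 9.834×10^-19 J.
Since ΔE = (4² − 1²)E_1, E_1 = 6.556×10^-20 J, and L = h/√(8m_eE_1) = 9.59×10^-10 m = 0.959 nm.

L = 0.959 nm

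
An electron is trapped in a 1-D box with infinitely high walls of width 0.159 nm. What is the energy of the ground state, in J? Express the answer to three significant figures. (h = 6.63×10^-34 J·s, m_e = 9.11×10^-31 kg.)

E_1 = 2.39×10^-18 J

For an infinite well E_n = n²h²/(8m_eL²), so E_1 = h²/(8m_eL²) = (6.63×10^-34)²/(8·9.11×10^-31·(1.59×10^-10 m)²) = 2.386×10^-18 J.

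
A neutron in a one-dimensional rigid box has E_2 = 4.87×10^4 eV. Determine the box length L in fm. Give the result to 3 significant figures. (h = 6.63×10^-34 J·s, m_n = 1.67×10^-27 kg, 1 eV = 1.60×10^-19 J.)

L = 130 fm

From E_n = n²h²/(8m_nL²), L = n·h/√(8m_nE_n).
E_2 = 4.87×10^4 eV = 7.792×10^-15 J, so L = 2·6.63×10^-34/√(8·1.67×10^-27·7.792×10^-15) = 1.30×10^-13 m = 130 fm.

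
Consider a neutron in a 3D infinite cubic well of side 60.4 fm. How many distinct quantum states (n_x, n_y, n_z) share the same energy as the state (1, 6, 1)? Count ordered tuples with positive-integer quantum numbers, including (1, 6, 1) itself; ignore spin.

degeneracy = 9

The level has n_x² + n_y² + n_z² = 38. The ordered positive-integer solutions are (1, 1, 6), (1, 6, 1), (2, 3, 5), (2, 5, 3), (3, 2, 5), (3, 5, 2), (5, 2, 3), (5, 3, 2), (6, 1, 1).
That gives 9 states.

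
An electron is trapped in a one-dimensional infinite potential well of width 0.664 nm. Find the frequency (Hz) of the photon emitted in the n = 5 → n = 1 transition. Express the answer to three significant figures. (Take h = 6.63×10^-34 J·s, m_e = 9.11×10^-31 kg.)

f = 4.95×10^15 Hz

E_1 = h²/(8m_eL²) = 1.368×10^-19 J and ΔE = (5² − 1²)E_1 = 3.283×10^-18 J.
f = ΔE/h = 3.283×10^-18/6.63×10^-34 = 4.95×10^15 Hz.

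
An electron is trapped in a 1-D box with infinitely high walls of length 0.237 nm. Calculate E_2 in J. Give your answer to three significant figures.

E_2 = 4.29×10^-18 J

For an infinite well E_n = n²h²/(8m_eL²), so E_1 = h²/(8m_eL²) = (6.626×10^-34)²/(8·9.109×10^-31·(2.37×10^-10 m)²) = 1.073×10^-18 J.
Then E_2 = 2²·E_1 = 4·1.073×10^-18 J = 4.29×10^-18 J.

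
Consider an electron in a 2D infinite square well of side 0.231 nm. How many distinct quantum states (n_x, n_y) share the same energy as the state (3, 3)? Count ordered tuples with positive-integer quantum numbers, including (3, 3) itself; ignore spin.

degeneracy = 1

The level has n_x² + n_y² = 18. The ordered positive-integer solutions are (3, 3).
That gives 1 state.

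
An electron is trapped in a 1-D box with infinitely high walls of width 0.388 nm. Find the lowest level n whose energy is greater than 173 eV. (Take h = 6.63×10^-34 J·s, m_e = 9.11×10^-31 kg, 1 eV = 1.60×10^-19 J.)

n = 9

E_1 = h²/(8m_eL²) = 4.006×10^-19 J = 2.504 eV.
Need n² > 173/2.504 = 69.09, i.e. n > 8.312.
The smallest integer satisfying this is n = 9.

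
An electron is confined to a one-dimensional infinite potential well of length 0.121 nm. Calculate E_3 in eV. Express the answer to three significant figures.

For an infinite well E_n = n²h²/(8m_eL²), so E_1 = h²/(8m_eL²) = (6.626×10^-34)²/(8·9.109×10^-31·(1.21×10^-10 m)²) = 4.115×10^-18 J.
Then E_3 = 3²·E_1 = 9·4.115×10^-18 J = 3.704×10^-17 J.
Converting, E_3 = 3.704×10^-17 J / (1.602×10^-19 J/eV) = 231 eV.

E_3 = 231 eV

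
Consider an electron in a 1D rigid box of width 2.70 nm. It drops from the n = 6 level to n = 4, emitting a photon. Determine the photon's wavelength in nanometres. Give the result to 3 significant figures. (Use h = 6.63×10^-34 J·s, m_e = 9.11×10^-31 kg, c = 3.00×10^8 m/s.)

λ = 1.20×10^3 nm

E_1 = h²/(8m_eL²) = 8.274×10^-21 J, so ΔE = (6² − 4²)E_1 = 1.655×10^-19 J.
λ = hc/ΔE = (6.63×10^-34·3.00×10^8)/1.655×10^-19 = 1.20×10^-6 m = 1.20×10^3 nm.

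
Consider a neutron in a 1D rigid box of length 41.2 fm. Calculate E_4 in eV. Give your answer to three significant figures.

E_4 = 1.93×10^6 eV

For an infinite well E_n = n²h²/(8m_nL²), so E_1 = h²/(8m_nL²) = (6.626×10^-34)²/(8·1.675×10^-27·(4.12×10^-14 m)²) = 1.930×10^-14 J.
Then E_4 = 4²·E_1 = 16·1.930×10^-14 J = 3.088×10^-13 J.
Converting, E_4 = 3.088×10^-13 J / (1.602×10^-19 J/eV) = 1.93×10^6 eV.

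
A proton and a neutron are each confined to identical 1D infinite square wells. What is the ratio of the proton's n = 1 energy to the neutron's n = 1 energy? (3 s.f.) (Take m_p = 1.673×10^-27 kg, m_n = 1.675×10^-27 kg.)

1.00

E_n ∝ 1/m at fixed n and L, so the ratio is m_n/m_p = 1.675×10^-27/1.673×10^-27 = 1.00.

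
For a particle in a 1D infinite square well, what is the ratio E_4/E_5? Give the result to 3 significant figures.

0.640

E_n ∝ n², so E_4/E_5 = 4²/5² = 16/25 = 0.640.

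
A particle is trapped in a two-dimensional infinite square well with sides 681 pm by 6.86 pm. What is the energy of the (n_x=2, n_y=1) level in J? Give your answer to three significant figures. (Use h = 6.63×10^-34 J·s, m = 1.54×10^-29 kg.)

For a 2D rectangular well E = (h²/8m)·Σ n_i²/L_i² = (6.63×10^-34)²/(8·1.54×10^-29) · [2²/(681 pm)² + 1²/(6.86 pm)²].
Evaluating gives E = 7.58×10^-17 J.

E = 7.58×10^-17 J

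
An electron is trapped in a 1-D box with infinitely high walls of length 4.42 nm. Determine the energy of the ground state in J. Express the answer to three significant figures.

For an infinite well E_n = n²h²/(8m_eL²), so E_1 = h²/(8m_eL²) = (6.626×10^-34)²/(8·9.109×10^-31·(4.42×10^-9 m)²) = 3.084×10^-21 J.

E_1 = 3.08×10^-21 J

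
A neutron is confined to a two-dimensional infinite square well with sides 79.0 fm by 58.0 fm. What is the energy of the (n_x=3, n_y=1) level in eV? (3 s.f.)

E = 3.56×10^5 eV

For a 2D rectangular well E = (h²/8m_n)·Σ n_i²/L_i² = (6.626×10^-34)²/(8·1.675×10^-27) · [3²/(79.0 fm)² + 1²/(58.0 fm)²].
Evaluating gives E = 5.699×10^-14 J = 3.56×10^5 eV.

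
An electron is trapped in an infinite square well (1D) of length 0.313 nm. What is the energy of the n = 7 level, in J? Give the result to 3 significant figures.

E_7 = 3.01×10^-17 J

For an infinite well E_n = n²h²/(8m_eL²), so E_1 = h²/(8m_eL²) = (6.626×10^-34)²/(8·9.109×10^-31·(3.13×10^-10 m)²) = 6.150×10^-19 J.
Then E_7 = 7²·E_1 = 49·6.150×10^-19 J = 3.01×10^-17 J.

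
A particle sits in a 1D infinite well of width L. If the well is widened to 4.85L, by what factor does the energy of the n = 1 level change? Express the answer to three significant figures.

0.0425

E_n ∝ 1/L², so the energy scales by 1/4.85² = 0.0425.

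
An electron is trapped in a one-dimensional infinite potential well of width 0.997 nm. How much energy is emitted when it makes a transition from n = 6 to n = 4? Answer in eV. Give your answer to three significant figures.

|ΔE| = 7.57 eV

E_1 = h²/(8m_eL²) = 6.061×10^-20 J.
|ΔE| = |6² − 4²|·E_1 = 20·6.061×10^-20 J = 1.212×10^-18 J = 7.57 eV.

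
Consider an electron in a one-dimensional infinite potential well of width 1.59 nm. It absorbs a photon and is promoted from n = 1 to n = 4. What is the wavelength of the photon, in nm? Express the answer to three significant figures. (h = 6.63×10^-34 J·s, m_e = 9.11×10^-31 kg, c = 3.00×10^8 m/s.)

λ = 556 nm

E_1 = h²/(8m_eL²) = 2.386×10^-20 J, so ΔE = (4² − 1²)E_1 = 3.579×10^-19 J.
λ = hc/ΔE = (6.63×10^-34·3.00×10^8)/3.579×10^-19 = 5.56×10^-7 m = 556 nm.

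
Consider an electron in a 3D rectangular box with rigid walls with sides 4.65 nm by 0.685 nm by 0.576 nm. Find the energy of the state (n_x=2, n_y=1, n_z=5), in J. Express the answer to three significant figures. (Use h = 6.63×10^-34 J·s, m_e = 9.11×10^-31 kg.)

E = 4.68×10^-18 J

For a 3D rectangular well E = (h²/8m_e)·Σ n_i²/L_i² = (6.63×10^-34)²/(8·9.11×10^-31) · [2²/(4.65 nm)² + 1²/(0.685 nm)² + 5²/(0.576 nm)²].
Evaluating gives E = 4.68×10^-18 J.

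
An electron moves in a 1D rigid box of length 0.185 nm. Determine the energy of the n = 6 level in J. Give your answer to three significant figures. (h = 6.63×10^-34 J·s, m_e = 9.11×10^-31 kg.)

For an infinite well E_n = n²h²/(8m_eL²), so E_1 = h²/(8m_eL²) = (6.63×10^-34)²/(8·9.11×10^-31·(1.85×10^-10 m)²) = 1.762×10^-18 J.
Then E_6 = 6²·E_1 = 36·1.762×10^-18 J = 6.34×10^-17 J.

E_6 = 6.34×10^-17 J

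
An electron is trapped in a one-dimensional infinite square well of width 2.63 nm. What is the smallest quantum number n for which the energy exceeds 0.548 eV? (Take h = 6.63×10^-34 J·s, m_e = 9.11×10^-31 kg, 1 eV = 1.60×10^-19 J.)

E_1 = h²/(8m_eL²) = 8.720×10^-21 J = 0.05450 eV.
Need n² > 0.548/0.05450 = 10.06, i.e. n > 3.172.
The smallest integer satisfying this is n = 4.

n = 4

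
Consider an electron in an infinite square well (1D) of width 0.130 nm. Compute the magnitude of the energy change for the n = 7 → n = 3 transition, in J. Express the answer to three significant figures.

|ΔE| = 1.43×10^-16 J

E_1 = h²/(8m_eL²) = 3.565×10^-18 J.
|ΔE| = |7² − 3²|·E_1 = 40·3.565×10^-18 J = 1.43×10^-16 J.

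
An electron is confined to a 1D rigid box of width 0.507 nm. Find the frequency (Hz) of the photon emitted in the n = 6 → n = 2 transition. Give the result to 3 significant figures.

E_1 = h²/(8m_eL²) = 2.344×10^-19 J and ΔE = (6² − 2²)E_1 = 7.501×10^-18 J.
f = ΔE/h = 7.501×10^-18/6.626×10^-34 = 1.13×10^16 Hz.

f = 1.13×10^16 Hz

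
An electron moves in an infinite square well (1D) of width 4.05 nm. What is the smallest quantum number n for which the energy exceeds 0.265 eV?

E_1 = h²/(8m_eL²) = 3.673×10^-21 J = 0.02293 eV.
Need n² > 0.265/0.02293 = 11.56, i.e. n > 3.400.
The smallest integer satisfying this is n = 4.

n = 4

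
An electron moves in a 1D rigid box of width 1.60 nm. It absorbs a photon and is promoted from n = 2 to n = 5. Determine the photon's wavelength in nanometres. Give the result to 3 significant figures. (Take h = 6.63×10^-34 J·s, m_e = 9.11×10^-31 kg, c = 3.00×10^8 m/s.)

λ = 402 nm

E_1 = h²/(8m_eL²) = 2.356×10^-20 J, so ΔE = (5² − 2²)E_1 = 4.948×10^-19 J.
λ = hc/ΔE = (6.63×10^-34·3.00×10^8)/4.948×10^-19 = 4.02×10^-7 m = 402 nm.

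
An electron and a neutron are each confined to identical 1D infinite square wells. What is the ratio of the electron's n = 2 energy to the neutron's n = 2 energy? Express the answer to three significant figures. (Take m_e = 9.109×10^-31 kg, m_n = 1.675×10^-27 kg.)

1.84×10^3

E_n ∝ 1/m at fixed n and L, so the ratio is m_n/m_e = 1.675×10^-27/9.109×10^-31 = 1.84×10^3.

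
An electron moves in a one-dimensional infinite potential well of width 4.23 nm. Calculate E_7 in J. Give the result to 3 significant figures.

For an infinite well E_n = n²h²/(8m_eL²), so E_1 = h²/(8m_eL²) = (6.626×10^-34)²/(8·9.109×10^-31·(4.23×10^-9 m)²) = 3.367×10^-21 J.
Then E_7 = 7²·E_1 = 49·3.367×10^-21 J = 1.65×10^-19 J.

E_7 = 1.65×10^-19 J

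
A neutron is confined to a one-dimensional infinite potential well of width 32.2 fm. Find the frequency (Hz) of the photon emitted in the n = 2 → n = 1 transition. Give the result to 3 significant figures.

E_1 = h²/(8m_nL²) = 3.160×10^-14 J and ΔE = (2² − 1²)E_1 = 9.480×10^-14 J.
f = ΔE/h = 9.480×10^-14/6.626×10^-34 = 1.43×10^20 Hz.

f = 1.43×10^20 Hz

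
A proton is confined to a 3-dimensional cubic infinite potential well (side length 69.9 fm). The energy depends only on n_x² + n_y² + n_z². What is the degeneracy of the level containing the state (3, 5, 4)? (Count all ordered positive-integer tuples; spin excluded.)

degeneracy = 6

The level has n_x² + n_y² + n_z² = 50. The ordered positive-integer solutions are (3, 4, 5), (3, 5, 4), (4, 3, 5), (4, 5, 3), (5, 3, 4), (5, 4, 3).
That gives 6 states.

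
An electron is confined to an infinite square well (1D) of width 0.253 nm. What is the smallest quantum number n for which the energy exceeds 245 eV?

n = 7

E_1 = h²/(8m_eL²) = 9.412×10^-19 J = 5.875 eV.
Need n² > 245/5.875 = 41.70, i.e. n > 6.458.
The smallest integer satisfying this is n = 7.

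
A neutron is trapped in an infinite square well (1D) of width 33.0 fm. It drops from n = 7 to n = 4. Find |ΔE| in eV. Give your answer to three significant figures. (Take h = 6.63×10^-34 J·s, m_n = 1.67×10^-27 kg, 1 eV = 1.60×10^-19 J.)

E_1 = h²/(8m_nL²) = 3.021×10^-14 J.
|ΔE| = |7² − 4²|·E_1 = 33·3.021×10^-14 J = 9.969×10^-13 J = 6.23×10^6 eV.

|ΔE| = 6.23×10^6 eV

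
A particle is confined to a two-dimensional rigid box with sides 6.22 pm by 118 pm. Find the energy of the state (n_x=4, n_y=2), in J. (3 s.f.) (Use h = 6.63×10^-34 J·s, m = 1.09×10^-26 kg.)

E = 2.09×10^-18 J

For a 2D rectangular well E = (h²/8m)·Σ n_i²/L_i² = (6.63×10^-34)²/(8·1.09×10^-26) · [4²/(6.22 pm)² + 2²/(118 pm)²].
Evaluating gives E = 2.09×10^-18 J.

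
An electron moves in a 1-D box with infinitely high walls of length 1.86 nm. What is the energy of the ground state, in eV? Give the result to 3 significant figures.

For an infinite well E_n = n²h²/(8m_eL²), so E_1 = h²/(8m_eL²) = (6.626×10^-34)²/(8·9.109×10^-31·(1.86×10^-9 m)²) = 1.741×10^-20 J.
Converting, E_1 = 1.741×10^-20 J / (1.602×10^-19 J/eV) = 0.109 eV.

E_1 = 0.109 eV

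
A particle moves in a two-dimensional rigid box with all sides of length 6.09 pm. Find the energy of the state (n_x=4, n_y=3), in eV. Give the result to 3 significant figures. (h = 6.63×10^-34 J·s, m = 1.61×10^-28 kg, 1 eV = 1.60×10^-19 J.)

E = 1.44×10^3 eV

For a 2D rectangular well E = (h²/8m)·Σ n_i²/L_i² = (6.63×10^-34)²/(8·1.61×10^-28) · [4²/(6.09 pm)² + 3²/(6.09 pm)²].
Evaluating gives E = 2.300×10^-16 J = 1.44×10^3 eV.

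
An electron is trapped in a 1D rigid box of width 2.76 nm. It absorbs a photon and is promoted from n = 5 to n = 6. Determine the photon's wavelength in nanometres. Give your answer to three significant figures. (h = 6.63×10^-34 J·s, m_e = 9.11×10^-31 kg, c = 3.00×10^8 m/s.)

λ = 2.28×10^3 nm

E_1 = h²/(8m_eL²) = 7.918×10^-21 J, so ΔE = (6² − 5²)E_1 = 8.710×10^-20 J.
λ = hc/ΔE = (6.63×10^-34·3.00×10^8)/8.710×10^-20 = 2.28×10^-6 m = 2.28×10^3 nm.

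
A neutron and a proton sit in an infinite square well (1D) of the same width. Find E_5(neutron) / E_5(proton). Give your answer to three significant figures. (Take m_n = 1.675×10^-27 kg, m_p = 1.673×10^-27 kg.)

0.999

E_n ∝ 1/m at fixed n and L, so the ratio is m_p/m_n = 1.673×10^-27/1.675×10^-27 = 0.999.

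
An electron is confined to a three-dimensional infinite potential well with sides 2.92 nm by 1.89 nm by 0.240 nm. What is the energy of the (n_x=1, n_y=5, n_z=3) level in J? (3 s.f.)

E = 9.84×10^-18 J

For a 3D rectangular well E = (h²/8m_e)·Σ n_i²/L_i² = (6.626×10^-34)²/(8·9.109×10^-31) · [1²/(2.92 nm)² + 5²/(1.89 nm)² + 3²/(0.240 nm)²].
Evaluating gives E = 9.84×10^-18 J.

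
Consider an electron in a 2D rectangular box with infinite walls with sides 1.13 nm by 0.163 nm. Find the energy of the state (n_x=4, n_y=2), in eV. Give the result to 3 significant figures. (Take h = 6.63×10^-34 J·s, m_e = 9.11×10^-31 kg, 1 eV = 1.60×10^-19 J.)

For a 2D rectangular well E = (h²/8m_e)·Σ n_i²/L_i² = (6.63×10^-34)²/(8·9.11×10^-31) · [4²/(1.13 nm)² + 2²/(0.163 nm)²].
Evaluating gives E = 9.836×10^-18 J = 61.5 eV.

E = 61.5 eV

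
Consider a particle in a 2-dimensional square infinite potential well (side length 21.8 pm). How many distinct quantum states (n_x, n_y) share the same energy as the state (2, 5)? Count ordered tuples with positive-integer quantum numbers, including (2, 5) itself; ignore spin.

The level has n_x² + n_y² = 29. The ordered positive-integer solutions are (2, 5), (5, 2).
That gives 2 states.

degeneracy = 2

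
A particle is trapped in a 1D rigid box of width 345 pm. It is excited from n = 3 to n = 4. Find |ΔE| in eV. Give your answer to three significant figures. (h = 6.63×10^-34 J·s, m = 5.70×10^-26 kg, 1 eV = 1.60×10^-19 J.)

E_1 = h²/(8mL²) = 8.099×10^-24 J.
|ΔE| = |3² − 4²|·E_1 = 7·8.099×10^-24 J = 5.669×10^-23 J = 3.54×10^-4 eV.

|ΔE| = 3.54×10^-4 eV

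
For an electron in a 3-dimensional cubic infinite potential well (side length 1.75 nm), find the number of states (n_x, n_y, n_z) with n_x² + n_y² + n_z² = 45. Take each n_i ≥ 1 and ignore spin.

degeneracy = 6

The level has n_x² + n_y² + n_z² = 45. The ordered positive-integer solutions are (2, 4, 5), (2, 5, 4), (4, 2, 5), (4, 5, 2), (5, 2, 4), (5, 4, 2).
That gives 6 states.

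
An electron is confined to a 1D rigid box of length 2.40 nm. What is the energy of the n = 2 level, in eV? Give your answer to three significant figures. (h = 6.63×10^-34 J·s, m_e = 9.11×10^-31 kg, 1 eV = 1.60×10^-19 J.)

E_2 = 0.262 eV

For an infinite well E_n = n²h²/(8m_eL²), so E_1 = h²/(8m_eL²) = (6.63×10^-34)²/(8·9.11×10^-31·(2.40×10^-9 m)²) = 1.047×10^-20 J.
Then E_2 = 2²·E_1 = 4·1.047×10^-20 J = 4.188×10^-20 J.
Converting, E_2 = 4.188×10^-20 J / (1.60×10^-19 J/eV) = 0.262 eV.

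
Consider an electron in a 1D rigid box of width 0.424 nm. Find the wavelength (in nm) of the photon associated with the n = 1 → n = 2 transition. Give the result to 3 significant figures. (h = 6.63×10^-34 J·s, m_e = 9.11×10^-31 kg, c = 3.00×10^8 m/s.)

λ = 198 nm

E_1 = h²/(8m_eL²) = 3.355×10^-19 J, so ΔE = (2² − 1²)E_1 = 1.006×10^-18 J.
λ = hc/ΔE = (6.63×10^-34·3.00×10^8)/1.006×10^-18 = 1.98×10^-7 m = 198 nm.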